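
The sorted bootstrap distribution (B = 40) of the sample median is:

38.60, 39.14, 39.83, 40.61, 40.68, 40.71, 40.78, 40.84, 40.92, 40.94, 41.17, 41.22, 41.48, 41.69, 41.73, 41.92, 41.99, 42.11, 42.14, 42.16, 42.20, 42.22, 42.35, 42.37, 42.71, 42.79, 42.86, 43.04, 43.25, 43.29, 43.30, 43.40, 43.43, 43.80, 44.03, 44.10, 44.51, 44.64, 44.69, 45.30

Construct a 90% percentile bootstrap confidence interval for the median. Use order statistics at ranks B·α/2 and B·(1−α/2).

α = 0.10; lower rank = 40 × 0.050 = 2; upper rank = 40 × 0.950 = 38.
The 2nd smallest replicate is 39.14; the 38th is 44.64.

(39.14, 44.64)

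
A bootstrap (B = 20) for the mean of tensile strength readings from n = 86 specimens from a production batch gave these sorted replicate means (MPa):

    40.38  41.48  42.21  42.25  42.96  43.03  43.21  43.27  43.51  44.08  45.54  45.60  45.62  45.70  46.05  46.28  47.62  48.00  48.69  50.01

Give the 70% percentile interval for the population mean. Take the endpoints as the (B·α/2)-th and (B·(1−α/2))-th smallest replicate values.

(42.21, 47.62)

α = 0.30; lower rank = 20 × 0.150 = 3; upper rank = 20 × 0.850 = 17.
The 3rd smallest replicate is 42.21; the 17th is 47.62.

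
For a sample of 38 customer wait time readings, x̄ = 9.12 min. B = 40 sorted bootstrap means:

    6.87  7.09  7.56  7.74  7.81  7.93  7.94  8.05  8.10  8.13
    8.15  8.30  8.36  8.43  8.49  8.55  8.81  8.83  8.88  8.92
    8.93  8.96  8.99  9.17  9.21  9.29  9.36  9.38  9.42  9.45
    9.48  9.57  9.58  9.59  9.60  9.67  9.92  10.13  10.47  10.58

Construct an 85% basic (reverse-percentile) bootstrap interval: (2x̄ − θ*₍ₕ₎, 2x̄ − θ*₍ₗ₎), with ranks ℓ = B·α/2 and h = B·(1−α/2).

(8.32, 10.68)

Percentile endpoints at ranks 3 and 37: θ*₍3₎ = 7.56, θ*₍37₎ = 9.92.
Basic interval reflects these around x̄:
  lower = 2 × 9.12 − 9.92 = 8.32
  upper = 2 × 9.12 − 7.56 = 10.68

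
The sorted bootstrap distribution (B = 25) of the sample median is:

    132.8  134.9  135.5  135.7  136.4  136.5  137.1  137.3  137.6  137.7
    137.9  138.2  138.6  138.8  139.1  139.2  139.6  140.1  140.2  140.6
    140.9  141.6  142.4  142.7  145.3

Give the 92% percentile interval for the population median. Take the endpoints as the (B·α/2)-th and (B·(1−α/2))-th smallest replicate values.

(132.8, 142.7)

α = 0.08; lower rank = 25 × 0.040 = 1; upper rank = 25 × 0.960 = 24.
The 1st smallest replicate is 132.8; the 24th is 142.7.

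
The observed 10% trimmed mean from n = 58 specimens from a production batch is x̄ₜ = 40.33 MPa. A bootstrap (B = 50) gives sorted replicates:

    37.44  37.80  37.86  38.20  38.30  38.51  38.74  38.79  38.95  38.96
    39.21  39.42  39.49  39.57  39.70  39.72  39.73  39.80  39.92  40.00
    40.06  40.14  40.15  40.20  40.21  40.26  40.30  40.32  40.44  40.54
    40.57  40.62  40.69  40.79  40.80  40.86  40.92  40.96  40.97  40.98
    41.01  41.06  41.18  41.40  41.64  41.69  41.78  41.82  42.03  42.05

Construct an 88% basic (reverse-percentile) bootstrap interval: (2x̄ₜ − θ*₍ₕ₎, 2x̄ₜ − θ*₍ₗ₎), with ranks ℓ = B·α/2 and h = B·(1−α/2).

Percentile endpoints at ranks 3 and 47: θ*₍3₎ = 37.86, θ*₍47₎ = 41.78.
Basic interval reflects these around x̄ₜ:
  lower = 2 × 40.33 − 41.78 = 38.88
  upper = 2 × 40.33 − 37.86 = 42.80

(38.88, 42.80)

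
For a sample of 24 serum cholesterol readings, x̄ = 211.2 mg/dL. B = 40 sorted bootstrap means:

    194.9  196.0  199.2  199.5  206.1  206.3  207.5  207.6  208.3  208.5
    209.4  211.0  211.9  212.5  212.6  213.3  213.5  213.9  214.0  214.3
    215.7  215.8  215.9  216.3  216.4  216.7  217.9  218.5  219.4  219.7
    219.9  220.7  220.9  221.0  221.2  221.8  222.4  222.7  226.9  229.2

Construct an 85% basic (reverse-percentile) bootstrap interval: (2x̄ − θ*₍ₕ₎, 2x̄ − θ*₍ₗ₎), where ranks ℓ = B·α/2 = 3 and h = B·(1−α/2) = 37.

(200.0, 223.2)

Percentile endpoints at ranks 3 and 37: θ*₍3₎ = 199.2, θ*₍37₎ = 222.4.
Basic interval reflects these around x̄:
  lower = 2 × 211.2 − 222.4 = 200.0
  upper = 2 × 211.2 − 199.2 = 223.2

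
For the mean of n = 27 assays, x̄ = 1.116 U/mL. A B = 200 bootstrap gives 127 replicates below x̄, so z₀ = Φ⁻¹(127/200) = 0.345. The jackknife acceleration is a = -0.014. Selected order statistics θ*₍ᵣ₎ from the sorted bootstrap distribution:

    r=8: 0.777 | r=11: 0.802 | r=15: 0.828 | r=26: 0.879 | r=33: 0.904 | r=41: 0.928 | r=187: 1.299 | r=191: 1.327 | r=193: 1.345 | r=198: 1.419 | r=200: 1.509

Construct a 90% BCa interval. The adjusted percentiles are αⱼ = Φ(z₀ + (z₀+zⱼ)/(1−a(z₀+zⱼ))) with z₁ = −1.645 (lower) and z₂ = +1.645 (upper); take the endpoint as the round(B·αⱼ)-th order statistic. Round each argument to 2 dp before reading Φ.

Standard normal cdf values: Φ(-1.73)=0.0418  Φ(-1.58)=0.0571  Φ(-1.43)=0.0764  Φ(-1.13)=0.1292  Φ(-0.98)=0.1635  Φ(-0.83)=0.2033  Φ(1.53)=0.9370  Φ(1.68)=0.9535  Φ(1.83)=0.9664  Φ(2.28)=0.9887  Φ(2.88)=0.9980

(0.904, 1.419)

Lower: z₀ + z₁ = 0.345 + (-1.645) = -1.300; 1 − a(z₀+z₁) = 1 − (-0.014)(-1.300) = 0.9818; argument = 0.345 + (-1.300)/0.9818 = -0.9791 → -0.98.
α₁ = Φ(-0.98) = 0.1635; rank = round(200 × 0.1635) = 33; θ*₍33₎ = 0.904.
Upper: z₀ + z₂ = 1.990; 1 − a(z₀+z₂) = 1.0279; argument = 2.2811 → 2.28; α₂ = 0.9887; rank = 198; θ*₍198₎ = 1.419.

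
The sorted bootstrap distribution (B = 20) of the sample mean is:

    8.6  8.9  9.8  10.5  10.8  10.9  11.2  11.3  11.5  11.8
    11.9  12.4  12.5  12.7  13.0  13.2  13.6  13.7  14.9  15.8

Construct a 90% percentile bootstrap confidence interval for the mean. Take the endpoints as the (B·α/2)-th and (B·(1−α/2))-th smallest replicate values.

(8.6, 14.9)

α = 0.10; lower rank = 20 × 0.050 = 1; upper rank = 20 × 0.950 = 19.
The 1st smallest replicate is 8.6; the 19th is 14.9.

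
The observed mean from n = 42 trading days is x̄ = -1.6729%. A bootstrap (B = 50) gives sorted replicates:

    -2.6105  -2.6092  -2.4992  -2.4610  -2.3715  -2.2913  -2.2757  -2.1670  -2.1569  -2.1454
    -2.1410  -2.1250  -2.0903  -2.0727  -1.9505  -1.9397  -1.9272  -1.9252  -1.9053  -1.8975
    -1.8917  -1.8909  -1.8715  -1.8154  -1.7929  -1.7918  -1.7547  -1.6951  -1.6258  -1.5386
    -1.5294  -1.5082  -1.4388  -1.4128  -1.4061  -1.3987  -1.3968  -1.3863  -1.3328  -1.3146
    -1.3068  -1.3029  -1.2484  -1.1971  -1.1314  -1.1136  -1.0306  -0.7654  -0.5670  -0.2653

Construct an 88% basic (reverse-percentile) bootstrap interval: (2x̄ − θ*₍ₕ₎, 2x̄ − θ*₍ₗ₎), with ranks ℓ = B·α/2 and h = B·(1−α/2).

(-2.3152, -0.8466)

Percentile endpoints at ranks 3 and 47: θ*₍3₎ = -2.4992, θ*₍47₎ = -1.0306.
Basic interval reflects these around x̄:
  lower = 2 × -1.6729 − -1.0306 = -2.3152
  upper = 2 × -1.6729 − -2.4992 = -0.8466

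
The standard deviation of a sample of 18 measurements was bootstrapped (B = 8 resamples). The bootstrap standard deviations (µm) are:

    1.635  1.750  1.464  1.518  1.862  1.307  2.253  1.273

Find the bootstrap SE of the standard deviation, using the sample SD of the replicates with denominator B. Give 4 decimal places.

Bootstrap SE is the standard deviation of the 8 replicate standard deviations.
Mean of replicates: (1.635 + 1.750 + 1.464 + 1.518 + 1.862 + 1.307 + 2.253 + 1.273) / 8 = 13.06200 / 8 = 1.63275
Sum of squared deviations: (+0.00225)² + (+0.11725)² + (−0.16875)² + (−0.11475)² + (+0.22925)² + (−0.32575)² + (+0.62025)² + (−0.35975)² = 0.72820
Variance = 0.72820 / 8 = 0.09102
SE* = √0.09102

SE* = 0.3017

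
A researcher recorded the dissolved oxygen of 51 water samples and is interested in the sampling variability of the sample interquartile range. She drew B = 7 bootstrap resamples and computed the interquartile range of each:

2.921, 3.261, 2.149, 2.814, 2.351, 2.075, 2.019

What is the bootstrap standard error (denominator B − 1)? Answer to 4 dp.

SE* = 0.4850

Bootstrap SE is the standard deviation of the 7 replicate interquartile ranges.
Mean of replicates: (2.921 + 3.261 + 2.149 + 2.814 + 2.351 + 2.075 + 2.019) / 7 = 17.59000 / 7 = 2.51286
Sum of squared deviations: (+0.40814)² + (+0.74814)² + (−0.36386)² + (+0.30114)² + (−0.16186)² + (−0.43786)² + (−0.49386)² = 1.41119
Variance = 1.41119 / 6 = 0.23520
SE* = √0.23520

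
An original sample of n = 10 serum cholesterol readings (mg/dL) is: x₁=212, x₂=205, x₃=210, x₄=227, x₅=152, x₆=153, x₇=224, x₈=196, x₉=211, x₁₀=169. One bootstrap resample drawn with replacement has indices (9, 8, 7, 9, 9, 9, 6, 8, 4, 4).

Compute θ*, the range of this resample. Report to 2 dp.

θ* = 74.00

Resample values: 211, 196, 224, 211, 211, 211, 153, 196, 227, 227.
Range = 227 − 153 = 74.00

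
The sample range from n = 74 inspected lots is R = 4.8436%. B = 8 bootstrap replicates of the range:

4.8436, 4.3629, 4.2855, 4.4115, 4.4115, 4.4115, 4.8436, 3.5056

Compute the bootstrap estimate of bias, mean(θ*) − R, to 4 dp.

mean(θ*) = (4.8436 + 4.3629 + 4.2855 + 4.4115 + 4.4115 + 4.4115 + 4.8436 + 3.5056) / 8 = 4.38446
bias = 4.38446 − 4.8436

bias = −0.4591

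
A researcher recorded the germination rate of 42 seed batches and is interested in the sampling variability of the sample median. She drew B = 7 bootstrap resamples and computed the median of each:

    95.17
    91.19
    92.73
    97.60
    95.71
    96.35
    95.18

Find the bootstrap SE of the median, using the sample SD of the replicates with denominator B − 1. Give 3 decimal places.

SE* = 2.185

Bootstrap SE is the standard deviation of the 7 replicate medians.
Mean of replicates: (95.17 + 91.19 + 92.73 + 97.60 + 95.71 + 96.35 + 95.18) / 7 = 663.9300 / 7 = 94.8471
Sum of squared deviations: (+0.3229)² + (−3.6571)² + (−2.1171)² + (+2.7529)² + (+0.8629)² + (+1.5029)² + (+0.3329)² = 28.6533
Variance = 28.6533 / 6 = 4.7756
SE* = √4.7756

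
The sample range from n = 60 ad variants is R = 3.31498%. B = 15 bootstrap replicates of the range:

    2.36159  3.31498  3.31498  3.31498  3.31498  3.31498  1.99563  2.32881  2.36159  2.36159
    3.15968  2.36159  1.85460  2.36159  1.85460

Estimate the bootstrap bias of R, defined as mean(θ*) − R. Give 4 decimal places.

bias = −0.6766

mean(θ*) = (2.36159 + 3.31498 + 3.31498 + 3.31498 + 3.31498 + 3.31498 + 1.99563 + 2.32881 + 2.36159 + 2.36159 + 3.15968 + 2.36159 + 1.85460 + 2.36159 + 1.85460) / 15 = 2.63841
bias = 2.63841 − 3.31498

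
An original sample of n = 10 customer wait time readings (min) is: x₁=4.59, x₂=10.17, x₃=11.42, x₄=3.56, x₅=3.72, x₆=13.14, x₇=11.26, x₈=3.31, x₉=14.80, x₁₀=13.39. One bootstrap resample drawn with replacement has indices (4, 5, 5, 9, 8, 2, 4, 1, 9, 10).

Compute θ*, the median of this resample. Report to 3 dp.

θ* = 4.155

Resample values: 3.56, 3.72, 3.72, 14.80, 3.31, 10.17, 3.56, 4.59, 14.80, 13.39.
Sorted: 3.31, 3.56, 3.56, 3.72, 3.72, 4.59, 10.17, 13.39, 14.80, 14.80
Median = average of the two middle values = 4.155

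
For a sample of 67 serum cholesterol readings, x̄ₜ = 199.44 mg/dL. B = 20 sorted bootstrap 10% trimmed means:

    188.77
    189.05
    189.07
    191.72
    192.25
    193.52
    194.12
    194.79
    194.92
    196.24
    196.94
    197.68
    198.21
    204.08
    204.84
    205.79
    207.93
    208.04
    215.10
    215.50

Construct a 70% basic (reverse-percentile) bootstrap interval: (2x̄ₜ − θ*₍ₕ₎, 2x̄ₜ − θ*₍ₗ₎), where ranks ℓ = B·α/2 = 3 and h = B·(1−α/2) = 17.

(190.95, 209.81)

Percentile endpoints at ranks 3 and 17: θ*₍3₎ = 189.07, θ*₍17₎ = 207.93.
Basic interval reflects these around x̄ₜ:
  lower = 2 × 199.44 − 207.93 = 190.95
  upper = 2 × 199.44 − 189.07 = 209.81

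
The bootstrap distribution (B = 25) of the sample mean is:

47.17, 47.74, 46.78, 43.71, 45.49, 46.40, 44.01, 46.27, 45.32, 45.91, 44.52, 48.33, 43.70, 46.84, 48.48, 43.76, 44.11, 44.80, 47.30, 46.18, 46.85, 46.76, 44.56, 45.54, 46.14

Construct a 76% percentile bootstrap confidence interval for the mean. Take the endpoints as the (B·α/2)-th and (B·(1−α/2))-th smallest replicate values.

(43.76, 47.30)

Sorted replicates: 43.70, 43.71, 43.76, 44.01, 44.11, 44.52, 44.56, 44.80, 45.32, 45.49, 45.54, 45.91, 46.14, 46.18, 46.27, 46.40, 46.76, 46.78, 46.84, 46.85, 47.17, 47.30, 47.74, 48.33, 48.48
α = 0.24; lower rank = 25 × 0.120 = 3; upper rank = 25 × 0.880 = 22.
The 3rd smallest replicate is 43.76; the 22nd is 47.30.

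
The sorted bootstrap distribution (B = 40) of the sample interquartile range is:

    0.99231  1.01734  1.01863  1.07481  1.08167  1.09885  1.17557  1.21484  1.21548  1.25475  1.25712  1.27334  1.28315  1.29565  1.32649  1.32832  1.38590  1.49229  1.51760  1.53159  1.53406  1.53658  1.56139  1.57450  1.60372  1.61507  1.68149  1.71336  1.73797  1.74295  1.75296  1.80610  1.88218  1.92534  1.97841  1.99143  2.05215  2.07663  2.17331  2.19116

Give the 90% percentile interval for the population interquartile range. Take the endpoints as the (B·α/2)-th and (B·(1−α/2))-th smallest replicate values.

(1.01734, 2.07663)

α = 0.10; lower rank = 40 × 0.050 = 2; upper rank = 40 × 0.950 = 38.
The 2nd smallest replicate is 1.01734; the 38th is 2.07663.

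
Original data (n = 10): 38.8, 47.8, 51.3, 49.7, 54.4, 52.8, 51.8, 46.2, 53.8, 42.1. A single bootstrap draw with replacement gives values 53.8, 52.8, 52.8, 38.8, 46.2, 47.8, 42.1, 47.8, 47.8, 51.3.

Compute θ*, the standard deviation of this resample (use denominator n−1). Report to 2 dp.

Mean = 48.1200; sum of squared deviations = 213.2760
s² = 213.2760 / 9 = 23.6973
s = √23.6973 = 4.87

θ* = 4.87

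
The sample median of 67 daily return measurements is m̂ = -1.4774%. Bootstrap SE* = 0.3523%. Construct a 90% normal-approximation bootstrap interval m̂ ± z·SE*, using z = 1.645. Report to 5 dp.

(-2.05693, -0.89787)

Margin = 1.645 × 0.3523 = 0.579534
Interval: -1.4774 ± 0.579534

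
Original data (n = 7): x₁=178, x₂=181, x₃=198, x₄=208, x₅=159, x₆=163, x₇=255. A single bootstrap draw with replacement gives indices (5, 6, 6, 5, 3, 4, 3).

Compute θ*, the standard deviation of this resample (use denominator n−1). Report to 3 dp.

θ* = 21.876

Resample values: 159, 163, 163, 159, 198, 208, 198.
Mean = 178.2857; sum of squared deviations = 2871.4286
s² = 2871.4286 / 6 = 478.5714
s = √478.5714 = 21.876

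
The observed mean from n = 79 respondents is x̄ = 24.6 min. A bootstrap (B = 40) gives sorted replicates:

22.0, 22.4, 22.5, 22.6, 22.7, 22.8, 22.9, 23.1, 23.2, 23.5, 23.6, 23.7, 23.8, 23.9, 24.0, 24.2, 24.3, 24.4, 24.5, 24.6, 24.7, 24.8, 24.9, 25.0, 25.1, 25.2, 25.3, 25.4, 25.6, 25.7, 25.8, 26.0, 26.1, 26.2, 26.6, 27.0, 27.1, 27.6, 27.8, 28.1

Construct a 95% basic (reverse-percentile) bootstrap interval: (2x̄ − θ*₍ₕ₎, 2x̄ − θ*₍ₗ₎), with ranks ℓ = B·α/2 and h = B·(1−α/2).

(21.4, 27.2)

Percentile endpoints at ranks 1 and 39: θ*₍1₎ = 22.0, θ*₍39₎ = 27.8.
Basic interval reflects these around x̄:
  lower = 2 × 24.6 − 27.8 = 21.4
  upper = 2 × 24.6 − 22.0 = 27.2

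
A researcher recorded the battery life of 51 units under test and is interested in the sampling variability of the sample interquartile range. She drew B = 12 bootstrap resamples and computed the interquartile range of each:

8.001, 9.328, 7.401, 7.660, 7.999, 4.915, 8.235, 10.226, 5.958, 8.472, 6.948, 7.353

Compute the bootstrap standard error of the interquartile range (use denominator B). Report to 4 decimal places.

SE* = 1.3435

Bootstrap SE is the standard deviation of the 12 replicate interquartile ranges.
Mean of replicates: (8.001 + 9.328 + 7.401 + 7.660 + 7.999 + 4.915 + 8.235 + 10.226 + 5.958 + 8.472 + 6.948 + 7.353) / 12 = 92.49600 / 12 = 7.70800
Sum of squared deviations: (+0.29300)² + (+1.62000)² + (−0.30700)² + (−0.04800)² + (+0.29100)² + (−2.79300)² + (+0.52700)² + (+2.51800)² + (−1.75000)² + (+0.76400)² + (−0.76000)² + (−0.35500)² = 21.66021
Variance = 21.66021 / 12 = 1.80502
SE* = √1.80502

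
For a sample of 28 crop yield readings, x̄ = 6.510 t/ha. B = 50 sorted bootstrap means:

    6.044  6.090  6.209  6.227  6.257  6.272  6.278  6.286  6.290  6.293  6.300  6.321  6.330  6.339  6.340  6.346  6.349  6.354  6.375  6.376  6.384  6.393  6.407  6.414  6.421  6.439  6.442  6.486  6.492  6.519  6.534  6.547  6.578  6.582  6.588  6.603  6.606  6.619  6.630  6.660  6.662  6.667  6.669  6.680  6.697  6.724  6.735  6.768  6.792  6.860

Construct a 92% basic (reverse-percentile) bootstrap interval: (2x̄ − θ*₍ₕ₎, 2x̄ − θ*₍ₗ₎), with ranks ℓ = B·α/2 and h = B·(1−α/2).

(6.252, 6.930)

Percentile endpoints at ranks 2 and 48: θ*₍2₎ = 6.090, θ*₍48₎ = 6.768.
Basic interval reflects these around x̄:
  lower = 2 × 6.510 − 6.768 = 6.252
  upper = 2 × 6.510 − 6.090 = 6.930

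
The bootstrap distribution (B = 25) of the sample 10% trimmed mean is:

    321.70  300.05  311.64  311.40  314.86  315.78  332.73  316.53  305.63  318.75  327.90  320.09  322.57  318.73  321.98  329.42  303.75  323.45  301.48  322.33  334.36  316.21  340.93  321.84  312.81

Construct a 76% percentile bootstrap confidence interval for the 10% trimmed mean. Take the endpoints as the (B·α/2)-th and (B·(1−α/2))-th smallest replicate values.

Sorted replicates: 300.05, 301.48, 303.75, 305.63, 311.40, 311.64, 312.81, 314.86, 315.78, 316.21, 316.53, 318.73, 318.75, 320.09, 321.70, 321.84, 321.98, 322.33, 322.57, 323.45, 327.90, 329.42, 332.73, 334.36, 340.93
α = 0.24; lower rank = 25 × 0.120 = 3; upper rank = 25 × 0.880 = 22.
The 3rd smallest replicate is 303.75; the 22nd is 329.42.

(303.75, 329.42)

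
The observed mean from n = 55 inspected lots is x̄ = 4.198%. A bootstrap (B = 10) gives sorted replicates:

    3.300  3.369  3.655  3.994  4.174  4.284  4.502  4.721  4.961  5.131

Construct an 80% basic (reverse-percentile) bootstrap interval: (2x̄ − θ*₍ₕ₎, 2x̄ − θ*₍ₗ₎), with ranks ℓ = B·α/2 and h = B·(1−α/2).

Percentile endpoints at ranks 1 and 9: θ*₍1₎ = 3.300, θ*₍9₎ = 4.961.
Basic interval reflects these around x̄:
  lower = 2 × 4.198 − 4.961 = 3.435
  upper = 2 × 4.198 − 3.300 = 5.096

(3.435, 5.096)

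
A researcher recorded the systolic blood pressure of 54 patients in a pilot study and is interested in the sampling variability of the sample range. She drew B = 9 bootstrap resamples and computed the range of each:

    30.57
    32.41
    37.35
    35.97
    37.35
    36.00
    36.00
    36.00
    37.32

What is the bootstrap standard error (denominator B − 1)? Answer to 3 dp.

SE* = 2.370

Bootstrap SE is the standard deviation of the 9 replicate ranges.
Mean of replicates: (30.57 + 32.41 + 37.35 + 35.97 + 37.35 + 36.00 + 36.00 + 36.00 + 37.32) / 9 = 318.9700 / 9 = 35.4411
Sum of squared deviations: (−4.8711)² + (−3.0311)² + (+1.9089)² + (+0.5289)² + (+1.9089)² + (+0.5589)² + (+0.5589)² + (+0.5589)² + (+1.8789)² = 44.9501
Variance = 44.9501 / 8 = 5.6188
SE* = √5.6188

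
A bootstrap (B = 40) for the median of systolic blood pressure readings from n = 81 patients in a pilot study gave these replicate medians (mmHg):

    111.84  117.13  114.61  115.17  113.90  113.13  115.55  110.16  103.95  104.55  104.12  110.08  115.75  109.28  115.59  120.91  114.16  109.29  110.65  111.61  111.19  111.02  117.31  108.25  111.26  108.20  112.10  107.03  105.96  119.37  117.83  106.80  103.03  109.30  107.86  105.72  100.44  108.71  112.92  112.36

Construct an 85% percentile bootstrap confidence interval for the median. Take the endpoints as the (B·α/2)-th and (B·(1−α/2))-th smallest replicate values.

(103.95, 117.31)

Sorted replicates: 100.44, 103.03, 103.95, 104.12, 104.55, 105.72, 105.96, 106.80, 107.03, 107.86, 108.20, 108.25, 108.71, 109.28, 109.29, 109.30, 110.08, 110.16, 110.65, 111.02, 111.19, 111.26, 111.61, 111.84, 112.10, 112.36, 112.92, 113.13, 113.90, 114.16, 114.61, 115.17, 115.55, 115.59, 115.75, 117.13, 117.31, 117.83, 119.37, 120.91
α = 0.15; lower rank = 40 × 0.075 = 3; upper rank = 40 × 0.925 = 37.
The 3rd smallest replicate is 103.95; the 37th is 117.31.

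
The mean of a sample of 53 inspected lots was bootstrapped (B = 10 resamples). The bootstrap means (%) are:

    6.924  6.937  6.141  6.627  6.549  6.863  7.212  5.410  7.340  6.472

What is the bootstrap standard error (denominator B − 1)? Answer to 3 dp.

SE* = 0.561

Bootstrap SE is the standard deviation of the 10 replicate means.
Mean of replicates: (6.924 + 6.937 + 6.141 + 6.627 + 6.549 + 6.863 + 7.212 + 5.410 + 7.340 + 6.472) / 10 = 66.4750 / 10 = 6.6475
Sum of squared deviations: (+0.2765)² + (+0.2895)² + (−0.5065)² + (−0.0205)² + (−0.0985)² + (+0.2155)² + (+0.5645)² + (−1.2375)² + (+0.6925)² + (−0.1755)² = 2.8338
Variance = 2.8338 / 9 = 0.3149
SE* = √0.3149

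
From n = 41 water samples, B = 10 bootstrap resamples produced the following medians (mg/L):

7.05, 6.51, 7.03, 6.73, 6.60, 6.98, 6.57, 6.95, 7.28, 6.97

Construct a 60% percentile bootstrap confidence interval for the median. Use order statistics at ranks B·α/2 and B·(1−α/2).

Sorted replicates: 6.51, 6.57, 6.60, 6.73, 6.95, 6.97, 6.98, 7.03, 7.05, 7.28
α = 0.40; lower rank = 10 × 0.200 = 2; upper rank = 10 × 0.800 = 8.
The 2nd smallest replicate is 6.57; the 8th is 7.03.

(6.57, 7.03)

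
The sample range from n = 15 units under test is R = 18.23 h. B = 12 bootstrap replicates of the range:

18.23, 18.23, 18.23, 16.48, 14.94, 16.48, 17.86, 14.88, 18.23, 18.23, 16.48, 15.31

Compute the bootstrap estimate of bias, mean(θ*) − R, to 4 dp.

mean(θ*) = (18.23 + 18.23 + 18.23 + 16.48 + 14.94 + 16.48 + 17.86 + 14.88 + 18.23 + 18.23 + 16.48 + 15.31) / 12 = 16.96500
bias = 16.96500 − 18.23

bias = −1.2650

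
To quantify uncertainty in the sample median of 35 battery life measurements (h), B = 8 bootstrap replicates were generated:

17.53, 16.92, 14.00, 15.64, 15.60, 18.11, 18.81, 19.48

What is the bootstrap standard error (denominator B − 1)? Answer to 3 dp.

SE* = 1.842

Bootstrap SE is the standard deviation of the 8 replicate medians.
Mean of replicates: (17.53 + 16.92 + 14.00 + 15.64 + 15.60 + 18.11 + 18.81 + 19.48) / 8 = 136.0900 / 8 = 17.0113
Sum of squared deviations: (+0.5188)² + (−0.0912)² + (−3.0113)² + (−1.3712)² + (−1.4113)² + (+1.0987)² + (+1.7987)² + (+2.4688)² = 23.7545
Variance = 23.7545 / 7 = 3.3935
SE* = √3.3935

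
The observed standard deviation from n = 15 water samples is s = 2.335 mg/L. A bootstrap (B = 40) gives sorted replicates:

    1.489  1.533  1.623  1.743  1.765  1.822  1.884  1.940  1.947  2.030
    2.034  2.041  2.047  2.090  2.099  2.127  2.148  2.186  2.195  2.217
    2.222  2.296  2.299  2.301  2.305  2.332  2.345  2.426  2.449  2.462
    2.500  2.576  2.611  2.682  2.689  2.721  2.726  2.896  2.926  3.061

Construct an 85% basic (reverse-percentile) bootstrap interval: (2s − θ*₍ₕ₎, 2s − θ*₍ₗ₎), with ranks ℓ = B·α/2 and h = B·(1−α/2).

(1.944, 3.047)

Percentile endpoints at ranks 3 and 37: θ*₍3₎ = 1.623, θ*₍37₎ = 2.726.
Basic interval reflects these around s:
  lower = 2 × 2.335 − 2.726 = 1.944
  upper = 2 × 2.335 − 1.623 = 3.047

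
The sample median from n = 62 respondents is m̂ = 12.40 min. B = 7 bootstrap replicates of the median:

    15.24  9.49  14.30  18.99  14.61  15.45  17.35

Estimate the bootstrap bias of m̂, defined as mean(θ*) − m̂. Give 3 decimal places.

bias = +2.661

mean(θ*) = (15.24 + 9.49 + 14.30 + 18.99 + 14.61 + 15.45 + 17.35) / 7 = 15.0614
bias = 15.0614 − 12.40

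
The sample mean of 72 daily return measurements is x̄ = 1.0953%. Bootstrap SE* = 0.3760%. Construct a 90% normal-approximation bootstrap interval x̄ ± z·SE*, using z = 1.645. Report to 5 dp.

(0.47678, 1.71382)

Margin = 1.645 × 0.3760 = 0.618520
Interval: 1.0953 ± 0.618520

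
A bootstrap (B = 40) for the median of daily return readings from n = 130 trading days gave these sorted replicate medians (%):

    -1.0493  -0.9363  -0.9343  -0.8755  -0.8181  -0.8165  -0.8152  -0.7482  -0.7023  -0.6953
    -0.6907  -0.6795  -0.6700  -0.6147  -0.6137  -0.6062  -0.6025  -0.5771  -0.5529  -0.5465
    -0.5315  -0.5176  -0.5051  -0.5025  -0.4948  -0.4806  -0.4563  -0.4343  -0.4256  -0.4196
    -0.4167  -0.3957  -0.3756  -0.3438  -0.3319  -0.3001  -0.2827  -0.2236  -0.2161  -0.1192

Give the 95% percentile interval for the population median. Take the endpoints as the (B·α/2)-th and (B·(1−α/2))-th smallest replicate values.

α = 0.05; lower rank = 40 × 0.025 = 1; upper rank = 40 × 0.975 = 39.
The 1st smallest replicate is -1.0493; the 39th is -0.2161.

(-1.0493, -0.2161)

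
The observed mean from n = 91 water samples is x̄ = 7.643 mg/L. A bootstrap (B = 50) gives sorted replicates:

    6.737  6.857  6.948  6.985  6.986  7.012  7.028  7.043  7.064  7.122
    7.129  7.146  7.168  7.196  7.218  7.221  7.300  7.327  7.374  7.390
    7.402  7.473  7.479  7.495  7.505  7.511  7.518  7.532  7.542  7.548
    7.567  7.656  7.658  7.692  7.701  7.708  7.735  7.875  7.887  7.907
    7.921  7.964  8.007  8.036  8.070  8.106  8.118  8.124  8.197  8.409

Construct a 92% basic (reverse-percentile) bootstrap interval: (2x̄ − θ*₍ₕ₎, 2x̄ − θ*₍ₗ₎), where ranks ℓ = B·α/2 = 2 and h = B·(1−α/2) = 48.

(7.162, 8.429)

Percentile endpoints at ranks 2 and 48: θ*₍2₎ = 6.857, θ*₍48₎ = 8.124.
Basic interval reflects these around x̄:
  lower = 2 × 7.643 − 8.124 = 7.162
  upper = 2 × 7.643 − 6.857 = 8.429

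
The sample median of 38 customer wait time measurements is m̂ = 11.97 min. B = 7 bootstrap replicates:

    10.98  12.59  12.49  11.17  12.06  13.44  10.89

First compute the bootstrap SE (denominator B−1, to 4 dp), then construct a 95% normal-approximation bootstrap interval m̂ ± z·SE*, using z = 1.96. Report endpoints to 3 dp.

Mean of replicates = 11.9457; sum of squared deviations = 5.6062; SE* = √(5.6062/6) = 0.9666
Margin = 1.96 × 0.9666 = 1.8945
Interval: 11.97 ± 1.8945

(10.075, 13.865)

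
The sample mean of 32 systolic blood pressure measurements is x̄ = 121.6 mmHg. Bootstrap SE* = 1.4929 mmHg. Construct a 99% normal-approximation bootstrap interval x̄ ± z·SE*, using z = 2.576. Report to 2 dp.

Margin = 2.576 × 1.4929 = 3.846
Interval: 121.6 ± 3.846

(117.75, 125.45)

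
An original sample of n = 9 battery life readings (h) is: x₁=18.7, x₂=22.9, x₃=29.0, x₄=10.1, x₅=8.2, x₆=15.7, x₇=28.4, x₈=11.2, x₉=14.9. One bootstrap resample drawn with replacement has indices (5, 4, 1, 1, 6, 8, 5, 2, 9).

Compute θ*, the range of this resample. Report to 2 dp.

θ* = 14.70

Resample values: 8.2, 10.1, 18.7, 18.7, 15.7, 11.2, 8.2, 22.9, 14.9.
Range = 22.9 − 8.2 = 14.70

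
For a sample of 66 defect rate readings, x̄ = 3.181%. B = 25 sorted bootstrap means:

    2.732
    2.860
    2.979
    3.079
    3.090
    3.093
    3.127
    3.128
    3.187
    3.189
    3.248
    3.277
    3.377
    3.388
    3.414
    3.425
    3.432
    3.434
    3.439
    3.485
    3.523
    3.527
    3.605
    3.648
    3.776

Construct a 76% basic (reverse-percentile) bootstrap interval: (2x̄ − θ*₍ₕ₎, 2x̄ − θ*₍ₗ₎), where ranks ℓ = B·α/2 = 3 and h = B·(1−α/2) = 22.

(2.835, 3.383)

Percentile endpoints at ranks 3 and 22: θ*₍3₎ = 2.979, θ*₍22₎ = 3.527.
Basic interval reflects these around x̄:
  lower = 2 × 3.181 − 3.527 = 2.835
  upper = 2 × 3.181 − 2.979 = 3.383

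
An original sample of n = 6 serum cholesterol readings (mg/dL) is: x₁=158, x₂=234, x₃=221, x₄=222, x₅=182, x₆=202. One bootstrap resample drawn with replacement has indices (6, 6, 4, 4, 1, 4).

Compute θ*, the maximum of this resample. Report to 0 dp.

Resample values: 202, 202, 222, 222, 158, 222.
Maximum = 222

θ* = 222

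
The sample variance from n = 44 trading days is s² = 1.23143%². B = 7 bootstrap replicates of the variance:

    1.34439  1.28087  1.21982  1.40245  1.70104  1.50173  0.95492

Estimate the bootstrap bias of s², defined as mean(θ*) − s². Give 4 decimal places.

mean(θ*) = (1.34439 + 1.28087 + 1.21982 + 1.40245 + 1.70104 + 1.50173 + 0.95492) / 7 = 1.34360
bias = 1.34360 − 1.23143

bias = +0.1122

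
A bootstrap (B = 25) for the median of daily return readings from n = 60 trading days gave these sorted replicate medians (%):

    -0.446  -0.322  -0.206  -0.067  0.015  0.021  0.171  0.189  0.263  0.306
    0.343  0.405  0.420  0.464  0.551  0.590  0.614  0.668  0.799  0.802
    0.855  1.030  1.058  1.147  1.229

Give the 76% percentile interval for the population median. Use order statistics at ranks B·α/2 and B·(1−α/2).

α = 0.24; lower rank = 25 × 0.120 = 3; upper rank = 25 × 0.880 = 22.
The 3rd smallest replicate is -0.206; the 22nd is 1.030.

(-0.206, 1.030)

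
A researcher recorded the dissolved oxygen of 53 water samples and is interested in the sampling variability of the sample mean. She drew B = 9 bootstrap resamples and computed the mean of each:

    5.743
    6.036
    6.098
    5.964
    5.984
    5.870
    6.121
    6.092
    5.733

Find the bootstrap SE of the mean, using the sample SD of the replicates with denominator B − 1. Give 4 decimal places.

SE* = 0.1481

Bootstrap SE is the standard deviation of the 9 replicate means.
Mean of replicates: (5.743 + 6.036 + 6.098 + 5.964 + 5.984 + 5.870 + 6.121 + 6.092 + 5.733) / 9 = 53.64100 / 9 = 5.96011
Sum of squared deviations: (−0.21711)² + (+0.07589)² + (+0.13789)² + (+0.00389)² + (+0.02389)² + (−0.09011)² + (+0.16089)² + (+0.13189)² + (−0.22711)² = 0.17547
Variance = 0.17547 / 8 = 0.02193
SE* = √0.02193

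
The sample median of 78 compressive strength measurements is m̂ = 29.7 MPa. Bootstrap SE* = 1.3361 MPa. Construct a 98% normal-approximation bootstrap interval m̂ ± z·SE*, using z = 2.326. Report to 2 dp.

Margin = 2.326 × 1.3361 = 3.108
Interval: 29.7 ± 3.108

(26.59, 32.81)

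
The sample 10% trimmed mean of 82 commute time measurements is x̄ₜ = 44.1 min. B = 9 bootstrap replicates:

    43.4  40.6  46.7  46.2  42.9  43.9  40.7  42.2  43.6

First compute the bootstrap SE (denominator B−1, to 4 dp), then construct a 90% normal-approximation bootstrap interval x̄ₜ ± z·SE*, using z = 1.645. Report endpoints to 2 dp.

(40.62, 47.58)

Mean of replicates = 43.3556; sum of squared deviations = 35.8222; SE* = √(35.8222/8) = 2.1161
Margin = 1.645 × 2.1161 = 3.481
Interval: 44.1 ± 3.481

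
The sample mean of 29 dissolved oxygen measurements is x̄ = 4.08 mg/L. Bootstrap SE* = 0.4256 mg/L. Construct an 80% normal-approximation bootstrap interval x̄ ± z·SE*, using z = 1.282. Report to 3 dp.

Margin = 1.282 × 0.4256 = 0.5456
Interval: 4.08 ± 0.5456

(3.534, 4.626)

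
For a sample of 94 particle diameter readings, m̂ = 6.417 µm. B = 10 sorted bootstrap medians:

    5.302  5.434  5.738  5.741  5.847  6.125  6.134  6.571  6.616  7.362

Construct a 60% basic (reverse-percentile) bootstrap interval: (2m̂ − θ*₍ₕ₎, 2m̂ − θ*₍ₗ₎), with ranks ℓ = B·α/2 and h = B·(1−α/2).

Percentile endpoints at ranks 2 and 8: θ*₍2₎ = 5.434, θ*₍8₎ = 6.571.
Basic interval reflects these around m̂:
  lower = 2 × 6.417 − 6.571 = 6.263
  upper = 2 × 6.417 − 5.434 = 7.400

(6.263, 7.400)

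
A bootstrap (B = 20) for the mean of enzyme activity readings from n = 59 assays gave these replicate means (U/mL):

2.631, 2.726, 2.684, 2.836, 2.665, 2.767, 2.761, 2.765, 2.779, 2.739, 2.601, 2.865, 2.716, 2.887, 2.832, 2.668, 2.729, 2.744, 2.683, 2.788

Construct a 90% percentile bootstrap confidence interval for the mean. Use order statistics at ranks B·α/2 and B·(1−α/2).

(2.601, 2.865)

Sorted replicates: 2.601, 2.631, 2.665, 2.668, 2.683, 2.684, 2.716, 2.726, 2.729, 2.739, 2.744, 2.761, 2.765, 2.767, 2.779, 2.788, 2.832, 2.836, 2.865, 2.887
α = 0.10; lower rank = 20 × 0.050 = 1; upper rank = 20 × 0.950 = 19.
The 1st smallest replicate is 2.601; the 19th is 2.865.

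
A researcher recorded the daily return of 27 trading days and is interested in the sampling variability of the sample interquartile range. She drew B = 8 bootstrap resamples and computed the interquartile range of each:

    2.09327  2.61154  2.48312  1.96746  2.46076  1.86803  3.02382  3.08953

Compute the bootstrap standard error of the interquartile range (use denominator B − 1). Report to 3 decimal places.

Bootstrap SE is the standard deviation of the 8 replicate interquartile ranges.
Mean of replicates: (2.09327 + 2.61154 + 2.48312 + 1.96746 + 2.46076 + 1.86803 + 3.02382 + 3.08953) / 8 = 19.597530 / 8 = 2.449691
Sum of squared deviations: (−0.356421)² + (+0.161849)² + (+0.033429)² + (−0.482231)² + (+0.011069)² + (−0.581661)² + (+0.574129)² + (+0.639839)² = 1.464365
Variance = 1.464365 / 7 = 0.209195
SE* = √0.209195

SE* = 0.457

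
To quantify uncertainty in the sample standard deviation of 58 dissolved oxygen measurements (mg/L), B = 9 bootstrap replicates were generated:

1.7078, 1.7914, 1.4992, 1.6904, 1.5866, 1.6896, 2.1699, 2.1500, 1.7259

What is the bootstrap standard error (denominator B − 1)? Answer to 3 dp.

SE* = 0.232

Bootstrap SE is the standard deviation of the 9 replicate standard deviations.
Mean of replicates: (1.7078 + 1.7914 + 1.4992 + 1.6904 + 1.5866 + 1.6896 + 2.1699 + 2.1500 + 1.7259) / 9 = 16.01080 / 9 = 1.77898
Sum of squared deviations: (−0.07118)² + (+0.01242)² + (−0.27978)² + (−0.08858)² + (−0.19238)² + (−0.08938)² + (+0.39092)² + (+0.37102)² + (−0.05308)² = 0.42963
Variance = 0.42963 / 8 = 0.05370
SE* = √0.05370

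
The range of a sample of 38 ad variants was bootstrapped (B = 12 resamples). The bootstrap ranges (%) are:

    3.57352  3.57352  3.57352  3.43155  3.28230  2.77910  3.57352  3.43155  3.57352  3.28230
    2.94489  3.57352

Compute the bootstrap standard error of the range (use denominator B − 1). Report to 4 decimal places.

Bootstrap SE is the standard deviation of the 12 replicate ranges.
Mean of replicates: (3.57352 + 3.57352 + 3.57352 + 3.43155 + 3.28230 + 2.77910 + 3.57352 + 3.43155 + 3.57352 + 3.28230 + 2.94489 + 3.57352) / 12 = 40.592810 / 12 = 3.382734
Sum of squared deviations: (+0.190786)² + (+0.190786)² + (+0.190786)² + (+0.048816)² + (−0.100434)² + (−0.603634)² + (+0.190786)² + (+0.048816)² + (+0.190786)² + (−0.100434)² + (−0.437844)² + (+0.190786)² = 0.799417
Variance = 0.799417 / 11 = 0.072674
SE* = √0.072674

SE* = 0.2696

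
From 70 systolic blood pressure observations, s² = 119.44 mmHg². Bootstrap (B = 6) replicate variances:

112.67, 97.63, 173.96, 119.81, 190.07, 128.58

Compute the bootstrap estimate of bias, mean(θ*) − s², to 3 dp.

bias = +17.680

mean(θ*) = (112.67 + 97.63 + 173.96 + 119.81 + 190.07 + 128.58) / 6 = 137.1200
bias = 137.1200 − 119.44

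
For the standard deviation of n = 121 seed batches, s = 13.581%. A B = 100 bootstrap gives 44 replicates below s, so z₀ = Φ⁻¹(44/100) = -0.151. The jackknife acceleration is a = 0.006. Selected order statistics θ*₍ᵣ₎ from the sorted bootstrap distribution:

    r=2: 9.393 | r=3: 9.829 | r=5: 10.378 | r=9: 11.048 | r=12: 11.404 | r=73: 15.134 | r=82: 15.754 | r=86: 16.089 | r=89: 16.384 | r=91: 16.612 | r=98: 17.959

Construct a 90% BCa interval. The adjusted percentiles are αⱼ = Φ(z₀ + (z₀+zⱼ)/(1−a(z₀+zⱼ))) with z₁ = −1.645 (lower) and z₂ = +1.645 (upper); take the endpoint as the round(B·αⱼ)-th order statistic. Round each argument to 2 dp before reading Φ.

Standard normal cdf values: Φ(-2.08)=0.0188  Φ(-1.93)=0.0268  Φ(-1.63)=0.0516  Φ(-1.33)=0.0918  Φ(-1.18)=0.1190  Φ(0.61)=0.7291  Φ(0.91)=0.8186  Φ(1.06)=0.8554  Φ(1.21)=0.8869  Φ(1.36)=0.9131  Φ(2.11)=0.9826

(9.829, 16.612)

Lower: z₀ + z₁ = -0.151 + (-1.645) = -1.796; 1 − a(z₀+z₁) = 1 − (0.006)(-1.796) = 1.0108; argument = -0.151 + (-1.796)/1.0108 = -1.9279 → -1.93.
α₁ = Φ(-1.93) = 0.0268; rank = round(100 × 0.0268) = 3; θ*₍3₎ = 9.829.
Upper: z₀ + z₂ = 1.494; 1 − a(z₀+z₂) = 0.9910; argument = 1.3565 → 1.36; α₂ = 0.9131; rank = 91; θ*₍91₎ = 16.612.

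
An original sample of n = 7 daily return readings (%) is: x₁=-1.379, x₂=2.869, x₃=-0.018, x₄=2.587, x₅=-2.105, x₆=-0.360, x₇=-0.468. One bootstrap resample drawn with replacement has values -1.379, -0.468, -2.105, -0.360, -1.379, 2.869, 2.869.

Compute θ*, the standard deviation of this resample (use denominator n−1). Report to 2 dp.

θ* = 2.04

Mean = 0.0067; sum of squared deviations = 25.0449
s² = 25.0449 / 6 = 4.1742
s = √4.1742 = 2.04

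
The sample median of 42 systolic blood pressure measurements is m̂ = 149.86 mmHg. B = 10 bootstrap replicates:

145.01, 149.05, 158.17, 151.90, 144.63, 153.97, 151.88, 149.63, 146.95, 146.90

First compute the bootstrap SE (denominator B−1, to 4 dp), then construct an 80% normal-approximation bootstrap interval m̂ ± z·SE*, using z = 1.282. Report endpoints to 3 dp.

Mean of replicates = 149.8090; sum of squared deviations = 162.9783; SE* = √(162.9783/9) = 4.2554
Margin = 1.282 × 4.2554 = 5.4554
Interval: 149.86 ± 5.4554

(144.405, 155.315)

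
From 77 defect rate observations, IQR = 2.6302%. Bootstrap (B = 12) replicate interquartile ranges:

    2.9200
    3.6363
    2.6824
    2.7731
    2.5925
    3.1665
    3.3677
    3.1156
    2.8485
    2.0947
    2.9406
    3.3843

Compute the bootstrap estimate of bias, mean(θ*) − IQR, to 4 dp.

mean(θ*) = (2.9200 + 3.6363 + 2.6824 + 2.7731 + 2.5925 + 3.1665 + 3.3677 + 3.1156 + 2.8485 + 2.0947 + 2.9406 + 3.3843) / 12 = 2.96018
bias = 2.96018 − 2.6302

bias = +0.3300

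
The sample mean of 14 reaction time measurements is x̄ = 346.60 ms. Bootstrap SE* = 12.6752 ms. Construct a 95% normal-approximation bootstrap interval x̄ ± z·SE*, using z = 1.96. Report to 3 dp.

(321.757, 371.443)

Margin = 1.96 × 12.6752 = 24.8434
Interval: 346.60 ± 24.8434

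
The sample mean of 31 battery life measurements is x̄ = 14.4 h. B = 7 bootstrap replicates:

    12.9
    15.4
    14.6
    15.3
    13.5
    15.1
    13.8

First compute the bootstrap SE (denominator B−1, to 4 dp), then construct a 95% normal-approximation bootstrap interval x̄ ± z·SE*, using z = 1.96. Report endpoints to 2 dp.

Mean of replicates = 14.3714; sum of squared deviations = 5.7543; SE* = √(5.7543/6) = 0.9793
Margin = 1.96 × 0.9793 = 1.919
Interval: 14.4 ± 1.919

(12.48, 16.32)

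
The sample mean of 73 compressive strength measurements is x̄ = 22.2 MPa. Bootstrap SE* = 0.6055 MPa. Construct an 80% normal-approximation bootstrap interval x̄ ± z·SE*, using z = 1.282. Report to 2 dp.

Margin = 1.282 × 0.6055 = 0.776
Interval: 22.2 ± 0.776

(21.42, 22.98)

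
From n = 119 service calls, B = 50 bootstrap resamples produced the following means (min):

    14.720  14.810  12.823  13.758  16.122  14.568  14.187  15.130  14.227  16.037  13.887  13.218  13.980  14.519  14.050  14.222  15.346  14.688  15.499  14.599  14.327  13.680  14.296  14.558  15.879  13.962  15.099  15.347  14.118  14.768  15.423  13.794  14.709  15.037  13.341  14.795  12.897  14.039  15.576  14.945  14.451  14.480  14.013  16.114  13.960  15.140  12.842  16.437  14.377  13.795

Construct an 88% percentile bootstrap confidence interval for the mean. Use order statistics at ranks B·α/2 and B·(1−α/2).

(12.897, 16.037)

Sorted replicates: 12.823, 12.842, 12.897, 13.218, 13.341, 13.680, 13.758, 13.794, 13.795, 13.887, 13.960, 13.962, 13.980, 14.013, 14.039, 14.050, 14.118, 14.187, 14.222, 14.227, 14.296, 14.327, 14.377, 14.451, 14.480, 14.519, 14.558, 14.568, 14.599, 14.688, 14.709, 14.720, 14.768, 14.795, 14.810, 14.945, 15.037, 15.099, 15.130, 15.140, 15.346, 15.347, 15.423, 15.499, 15.576, 15.879, 16.037, 16.114, 16.122, 16.437
α = 0.12; lower rank = 50 × 0.060 = 3; upper rank = 50 × 0.940 = 47.
The 3rd smallest replicate is 12.897; the 47th is 16.037.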